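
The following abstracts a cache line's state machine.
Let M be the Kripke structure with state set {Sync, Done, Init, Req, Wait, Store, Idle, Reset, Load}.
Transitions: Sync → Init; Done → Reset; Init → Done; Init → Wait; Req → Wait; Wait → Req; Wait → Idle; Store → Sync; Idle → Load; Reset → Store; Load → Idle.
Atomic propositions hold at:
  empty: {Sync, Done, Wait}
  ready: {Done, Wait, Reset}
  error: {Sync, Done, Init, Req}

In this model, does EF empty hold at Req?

Yes

EF empty: least fixpoint, start Z0 = {Sync, Done, Wait}, add states with some successor in Z. Z1 = {Sync, Done, Init, Req, Wait, Store}; Z2 = {Sync, Done, Init, Req, Wait, Store, Reset}; fixed.
Sat(EF empty) = {Sync, Done, Init, Req, Wait, Store, Reset}
Req ∈ Sat(EF empty) = {Sync, Done, Init, Req, Wait, Store, Reset}, so the formula holds at Req.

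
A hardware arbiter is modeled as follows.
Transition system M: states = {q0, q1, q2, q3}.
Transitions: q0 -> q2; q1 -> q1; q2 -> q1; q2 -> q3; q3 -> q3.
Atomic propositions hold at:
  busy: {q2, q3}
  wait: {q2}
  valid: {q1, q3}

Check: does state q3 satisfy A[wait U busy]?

A[wait U busy]: least fixpoint, start Z0 = Sat(busy) = {q2, q3}, add states in Sat(wait) with every successor in Z. Already a fixed point.
Sat(A[wait U busy]) = {q2, q3}
q3 ∈ Sat(A[wait U busy]) = {q2, q3}, so the formula holds at q3.

Yes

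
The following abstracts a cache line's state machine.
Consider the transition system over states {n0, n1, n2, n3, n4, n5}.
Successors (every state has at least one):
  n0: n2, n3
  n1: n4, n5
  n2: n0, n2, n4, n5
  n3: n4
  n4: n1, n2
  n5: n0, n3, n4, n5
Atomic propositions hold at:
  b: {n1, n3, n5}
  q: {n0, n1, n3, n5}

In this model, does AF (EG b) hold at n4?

EG b: greatest fixpoint, start Z0 = {n1, n3, n5}, keep only states in Sat with some successor in Z. Z1 = {n1, n5}; fixed.
Sat(EG b) = {n1, n5}
AF (EG b): least fixpoint, start Z0 = {n1, n5}, add states with every successor in Z. Already a fixed point.
Sat(AF (EG b)) = {n1, n5}
n4 ∉ Sat(AF (EG b)) = {n1, n5}, so the formula does not hold at n4.

No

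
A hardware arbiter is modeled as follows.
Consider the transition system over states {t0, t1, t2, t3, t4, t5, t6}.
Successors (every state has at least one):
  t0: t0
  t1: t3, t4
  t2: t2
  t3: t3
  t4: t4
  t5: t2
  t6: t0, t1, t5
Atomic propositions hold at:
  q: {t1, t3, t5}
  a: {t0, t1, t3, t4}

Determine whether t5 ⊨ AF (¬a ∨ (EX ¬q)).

Yes

Sat(¬a) = {t2, t5, t6}
Sat(¬q) = {t0, t2, t4, t6}
Sat(EX ¬q) = {s : some successor in {t0, t2, t4, t6}} = {t0, t1, t2, t4, t5, t6}
Sat(¬a ∨ (EX ¬q)) = {t0, t1, t2, t4, t5, t6}
AF (¬a ∨ (EX ¬q)): least fixpoint, start Z0 = {t0, t1, t2, t4, t5, t6}, add states with every successor in Z. Already a fixed point.
Sat(AF (¬a ∨ (EX ¬q))) = {t0, t1, t2, t4, t5, t6}
t5 ∈ Sat(AF (¬a ∨ (EX ¬q))) = {t0, t1, t2, t4, t5, t6}, so the formula holds at t5.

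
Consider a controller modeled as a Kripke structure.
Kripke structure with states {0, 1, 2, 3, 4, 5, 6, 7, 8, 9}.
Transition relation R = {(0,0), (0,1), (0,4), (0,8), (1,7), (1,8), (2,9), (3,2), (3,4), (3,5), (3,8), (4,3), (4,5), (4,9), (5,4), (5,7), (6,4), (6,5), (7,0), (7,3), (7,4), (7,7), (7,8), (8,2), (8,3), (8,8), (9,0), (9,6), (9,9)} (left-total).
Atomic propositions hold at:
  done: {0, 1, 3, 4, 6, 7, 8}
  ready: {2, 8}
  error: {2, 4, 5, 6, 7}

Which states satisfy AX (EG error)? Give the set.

{5, 6}

EG error: greatest fixpoint, start Z0 = {2, 4, 5, 6, 7}, keep only states in Sat with some successor in Z. Z1 = {4, 5, 6, 7}; fixed.
Sat(EG error) = {4, 5, 6, 7}
Sat(AX (EG error)) = {s : every successor in {4, 5, 6, 7}} = {5, 6}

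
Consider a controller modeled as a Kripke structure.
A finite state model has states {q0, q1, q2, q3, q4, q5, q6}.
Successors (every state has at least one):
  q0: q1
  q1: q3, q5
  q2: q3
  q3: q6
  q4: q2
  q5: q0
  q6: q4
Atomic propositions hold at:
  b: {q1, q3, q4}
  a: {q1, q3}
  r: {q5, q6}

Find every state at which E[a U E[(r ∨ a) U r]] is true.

Sat(r ∨ a) = {q1, q3, q5, q6}
E[(r ∨ a) U r]: least fixpoint, start Z0 = Sat(r) = {q5, q6}, add states in Sat(r ∨ a) with some successor in Z. Z1 = {q1, q3, q5, q6}; fixed.
Sat(E[(r ∨ a) U r]) = {q1, q3, q5, q6}
E[a U E[(r ∨ a) U r]]: least fixpoint, start Z0 = Sat(E[(r ∨ a) U r]) = {q1, q3, q5, q6}, add states in Sat(a) with some successor in Z. Already a fixed point.
Sat(E[a U E[(r ∨ a) U r]]) = {q1, q3, q5, q6}

{q1, q3, q5, q6}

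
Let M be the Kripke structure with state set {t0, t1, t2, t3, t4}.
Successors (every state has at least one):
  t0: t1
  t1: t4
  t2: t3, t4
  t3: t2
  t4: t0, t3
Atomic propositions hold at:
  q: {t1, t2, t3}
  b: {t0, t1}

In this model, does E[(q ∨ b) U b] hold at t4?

Sat(q ∨ b) = {t0, t1, t2, t3}
E[(q ∨ b) U b]: least fixpoint, start Z0 = Sat(b) = {t0, t1}, add states in Sat(q ∨ b) with some successor in Z. Already a fixed point.
Sat(E[(q ∨ b) U b]) = {t0, t1}
t4 ∉ Sat(E[(q ∨ b) U b]) = {t0, t1}, so the formula does not hold at t4.

No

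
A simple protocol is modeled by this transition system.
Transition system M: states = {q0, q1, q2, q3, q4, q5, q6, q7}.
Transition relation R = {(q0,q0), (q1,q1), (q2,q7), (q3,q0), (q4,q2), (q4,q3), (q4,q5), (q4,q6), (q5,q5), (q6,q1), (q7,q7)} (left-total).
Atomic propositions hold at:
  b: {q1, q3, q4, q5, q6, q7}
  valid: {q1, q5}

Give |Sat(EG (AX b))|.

5

Sat(AX b) = {s : every successor in {q1, q3, q4, q5, q6, q7}} = {q1, q2, q5, q6, q7}
EG (AX b): greatest fixpoint, start Z0 = {q1, q2, q5, q6, q7}, keep only states in Sat with some successor in Z. Already a fixed point.
Sat(EG (AX b)) = {q1, q2, q5, q6, q7}
|Sat(EG (AX b))| = |{q1, q2, q5, q6, q7}| = 5.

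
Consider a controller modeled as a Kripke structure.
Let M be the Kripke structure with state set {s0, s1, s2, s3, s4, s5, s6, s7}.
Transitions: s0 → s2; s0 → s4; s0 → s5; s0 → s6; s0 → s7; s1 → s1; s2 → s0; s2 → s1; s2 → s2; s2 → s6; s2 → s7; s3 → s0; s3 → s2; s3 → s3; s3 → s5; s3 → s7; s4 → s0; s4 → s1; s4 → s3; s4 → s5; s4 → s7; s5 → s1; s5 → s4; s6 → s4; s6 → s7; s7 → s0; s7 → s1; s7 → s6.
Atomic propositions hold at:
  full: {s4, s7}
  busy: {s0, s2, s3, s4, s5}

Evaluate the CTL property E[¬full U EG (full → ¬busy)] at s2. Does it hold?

Sat(¬full) = {s0, s1, s2, s3, s5, s6}
Sat(¬busy) = {s1, s6, s7}
Sat(full → ¬busy) = {s0, s1, s2, s3, s5, s6, s7}
EG (full → ¬busy): greatest fixpoint, start Z0 = {s0, s1, s2, s3, s5, s6, s7}, keep only states in Sat with some successor in Z. Already a fixed point.
Sat(EG (full → ¬busy)) = {s0, s1, s2, s3, s5, s6, s7}
E[¬full U EG (full → ¬busy)]: least fixpoint, start Z0 = Sat(EG (full → ¬busy)) = {s0, s1, s2, s3, s5, s6, s7}, add states in Sat(¬full) with some successor in Z. Already a fixed point.
Sat(E[¬full U EG (full → ¬busy)]) = {s0, s1, s2, s3, s5, s6, s7}
s2 ∈ Sat(E[¬full U EG (full → ¬busy)]) = {s0, s1, s2, s3, s5, s6, s7}, so the formula holds at s2.

Yes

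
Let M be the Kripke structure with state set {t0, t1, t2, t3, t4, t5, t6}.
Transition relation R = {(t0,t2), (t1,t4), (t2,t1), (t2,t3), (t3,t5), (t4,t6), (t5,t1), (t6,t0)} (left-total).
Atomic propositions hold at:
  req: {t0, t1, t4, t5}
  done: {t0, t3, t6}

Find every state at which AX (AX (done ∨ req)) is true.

Sat(done ∨ req) = {t0, t1, t3, t4, t5, t6}
Sat(AX (done ∨ req)) = {s : every successor in {t0, t1, t3, t4, t5, t6}} = {t1, t2, t3, t4, t5, t6}
Sat(AX (AX (done ∨ req))) = {s : every successor in {t1, t2, t3, t4, t5, t6}} = {t0, t1, t2, t3, t4, t5}

{t0, t1, t2, t3, t4, t5}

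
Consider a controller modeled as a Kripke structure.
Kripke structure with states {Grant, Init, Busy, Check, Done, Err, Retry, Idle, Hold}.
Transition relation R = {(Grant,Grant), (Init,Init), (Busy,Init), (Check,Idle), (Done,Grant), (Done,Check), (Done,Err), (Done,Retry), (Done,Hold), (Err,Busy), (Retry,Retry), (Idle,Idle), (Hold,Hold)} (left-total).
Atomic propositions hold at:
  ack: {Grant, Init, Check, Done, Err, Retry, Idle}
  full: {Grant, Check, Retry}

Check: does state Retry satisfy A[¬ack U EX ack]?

Sat(¬ack) = {Busy, Hold}
Sat(EX ack) = {s : some successor in {Grant, Init, Check, Done, Err, Retry, Idle}} = {Grant, Init, Busy, Check, Done, Retry, Idle}
A[¬ack U EX ack]: least fixpoint, start Z0 = Sat(EX ack) = {Grant, Init, Busy, Check, Done, Retry, Idle}, add states in Sat(¬ack) with every successor in Z. Already a fixed point.
Sat(A[¬ack U EX ack]) = {Grant, Init, Busy, Check, Done, Retry, Idle}
Retry ∈ Sat(A[¬ack U EX ack]) = {Grant, Init, Busy, Check, Done, Retry, Idle}, so the formula holds at Retry.

Yes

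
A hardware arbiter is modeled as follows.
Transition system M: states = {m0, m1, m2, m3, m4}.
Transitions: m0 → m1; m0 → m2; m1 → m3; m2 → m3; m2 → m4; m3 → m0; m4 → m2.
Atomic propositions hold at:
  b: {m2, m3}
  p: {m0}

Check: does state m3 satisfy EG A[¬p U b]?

Sat(¬p) = {m1, m2, m3, m4}
A[¬p U b]: least fixpoint, start Z0 = Sat(b) = {m2, m3}, add states in Sat(¬p) with every successor in Z. Z1 = {m1, m2, m3, m4}; fixed.
Sat(A[¬p U b]) = {m1, m2, m3, m4}
EG A[¬p U b]: greatest fixpoint, start Z0 = {m1, m2, m3, m4}, keep only states in Sat with some successor in Z. Z1 = {m1, m2, m4}; Z2 = {m2, m4}; fixed.
Sat(EG A[¬p U b]) = {m2, m4}
m3 ∉ Sat(EG A[¬p U b]) = {m2, m4}, so the formula does not hold at m3.

No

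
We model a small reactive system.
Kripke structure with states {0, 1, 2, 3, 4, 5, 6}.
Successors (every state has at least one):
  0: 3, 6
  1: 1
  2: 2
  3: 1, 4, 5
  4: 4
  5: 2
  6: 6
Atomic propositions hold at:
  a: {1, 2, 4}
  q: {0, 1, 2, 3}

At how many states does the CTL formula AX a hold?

4

Sat(AX a) = {s : every successor in {1, 2, 4}} = {1, 2, 4, 5}
|Sat(AX a)| = |{1, 2, 4, 5}| = 4.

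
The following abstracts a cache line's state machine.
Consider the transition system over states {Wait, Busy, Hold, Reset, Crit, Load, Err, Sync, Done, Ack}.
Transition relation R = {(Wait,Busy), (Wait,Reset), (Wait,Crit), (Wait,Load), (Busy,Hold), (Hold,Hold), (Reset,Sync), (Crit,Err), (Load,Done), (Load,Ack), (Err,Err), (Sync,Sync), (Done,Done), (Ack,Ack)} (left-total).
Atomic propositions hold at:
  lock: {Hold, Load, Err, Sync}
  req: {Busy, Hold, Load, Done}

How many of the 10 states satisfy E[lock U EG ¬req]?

Sat(¬req) = {Wait, Reset, Crit, Err, Sync, Ack}
EG ¬req: greatest fixpoint, start Z0 = {Wait, Reset, Crit, Err, Sync, Ack}, keep only states in Sat with some successor in Z. Already a fixed point.
Sat(EG ¬req) = {Wait, Reset, Crit, Err, Sync, Ack}
E[lock U EG ¬req]: least fixpoint, start Z0 = Sat(EG ¬req) = {Wait, Reset, Crit, Err, Sync, Ack}, add states in Sat(lock) with some successor in Z. Z1 = {Wait, Reset, Crit, Load, Err, Sync, Ack}; fixed.
Sat(E[lock U EG ¬req]) = {Wait, Reset, Crit, Load, Err, Sync, Ack}
|Sat(E[lock U EG ¬req])| = |{Wait, Reset, Crit, Load, Err, Sync, Ack}| = 7.

7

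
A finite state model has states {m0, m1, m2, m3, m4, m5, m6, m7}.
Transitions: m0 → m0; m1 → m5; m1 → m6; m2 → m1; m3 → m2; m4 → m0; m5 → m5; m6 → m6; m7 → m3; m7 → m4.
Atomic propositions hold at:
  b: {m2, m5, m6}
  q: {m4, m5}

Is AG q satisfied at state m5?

AG q: greatest fixpoint, start Z0 = {m4, m5}, keep only states in Sat with every successor in Z. Z1 = {m5}; fixed.
Sat(AG q) = {m5}
m5 ∈ Sat(AG q) = {m5}, so the formula holds at m5.

Yes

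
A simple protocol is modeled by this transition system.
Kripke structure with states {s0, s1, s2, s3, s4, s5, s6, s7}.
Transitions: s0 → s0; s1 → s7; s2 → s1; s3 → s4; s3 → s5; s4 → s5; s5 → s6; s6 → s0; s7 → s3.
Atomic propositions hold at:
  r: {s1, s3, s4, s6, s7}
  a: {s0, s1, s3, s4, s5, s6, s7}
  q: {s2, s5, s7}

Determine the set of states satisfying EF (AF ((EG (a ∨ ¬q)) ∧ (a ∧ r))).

Sat(¬q) = {s0, s1, s3, s4, s6}
Sat(a ∨ ¬q) = {s0, s1, s3, s4, s5, s6, s7}
EG (a ∨ ¬q): greatest fixpoint, start Z0 = {s0, s1, s3, s4, s5, s6, s7}, keep only states in Sat with some successor in Z. Already a fixed point.
Sat(EG (a ∨ ¬q)) = {s0, s1, s3, s4, s5, s6, s7}
Sat(a ∧ r) = {s1, s3, s4, s6, s7}
Sat((EG (a ∨ ¬q)) ∧ (a ∧ r)) = {s1, s3, s4, s6, s7}
AF ((EG (a ∨ ¬q)) ∧ (a ∧ r)): least fixpoint, start Z0 = {s1, s3, s4, s6, s7}, add states with every successor in Z. Z1 = {s1, s2, s3, s4, s5, s6, s7}; fixed.
Sat(AF ((EG (a ∨ ¬q)) ∧ (a ∧ r))) = {s1, s2, s3, s4, s5, s6, s7}
EF (AF ((EG (a ∨ ¬q)) ∧ (a ∧ r))): least fixpoint, start Z0 = {s1, s2, s3, s4, s5, s6, s7}, add states with some successor in Z. Already a fixed point.
Sat(EF (AF ((EG (a ∨ ¬q)) ∧ (a ∧ r)))) = {s1, s2, s3, s4, s5, s6, s7}

{s1, s2, s3, s4, s5, s6, s7}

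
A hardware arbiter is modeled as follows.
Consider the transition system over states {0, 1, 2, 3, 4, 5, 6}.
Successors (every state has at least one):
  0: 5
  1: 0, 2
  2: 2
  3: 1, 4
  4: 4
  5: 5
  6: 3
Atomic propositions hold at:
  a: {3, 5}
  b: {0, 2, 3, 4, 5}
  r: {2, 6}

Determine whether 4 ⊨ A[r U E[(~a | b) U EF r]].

No

Sat(~a) = {0, 1, 2, 4, 6}
Sat(~a | b) = {0, 1, 2, 3, 4, 5, 6}
EF r: least fixpoint, start Z0 = {2, 6}, add states with some successor in Z. Z1 = {1, 2, 6}; Z2 = {1, 2, 3, 6}; fixed.
Sat(EF r) = {1, 2, 3, 6}
E[(~a | b) U EF r]: least fixpoint, start Z0 = Sat(EF r) = {1, 2, 3, 6}, add states in Sat(~a | b) with some successor in Z. Already a fixed point.
Sat(E[(~a | b) U EF r]) = {1, 2, 3, 6}
A[r U E[(~a | b) U EF r]]: least fixpoint, start Z0 = Sat(E[(~a | b) U EF r]) = {1, 2, 3, 6}, add states in Sat(r) with every successor in Z. Already a fixed point.
Sat(A[r U E[(~a | b) U EF r]]) = {1, 2, 3, 6}
4 ∉ Sat(A[r U E[(~a | b) U EF r]]) = {1, 2, 3, 6}, so the formula does not hold at 4.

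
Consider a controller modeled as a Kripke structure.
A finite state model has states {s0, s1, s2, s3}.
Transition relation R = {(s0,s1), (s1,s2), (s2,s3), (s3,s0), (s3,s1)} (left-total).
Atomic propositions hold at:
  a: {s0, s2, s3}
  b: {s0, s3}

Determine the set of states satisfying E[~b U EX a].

{s1, s2, s3}

Sat(~b) = {s1, s2}
Sat(EX a) = {s : some successor in {s0, s2, s3}} = {s1, s2, s3}
E[~b U EX a]: least fixpoint, start Z0 = Sat(EX a) = {s1, s2, s3}, add states in Sat(~b) with some successor in Z. Already a fixed point.
Sat(E[~b U EX a]) = {s1, s2, s3}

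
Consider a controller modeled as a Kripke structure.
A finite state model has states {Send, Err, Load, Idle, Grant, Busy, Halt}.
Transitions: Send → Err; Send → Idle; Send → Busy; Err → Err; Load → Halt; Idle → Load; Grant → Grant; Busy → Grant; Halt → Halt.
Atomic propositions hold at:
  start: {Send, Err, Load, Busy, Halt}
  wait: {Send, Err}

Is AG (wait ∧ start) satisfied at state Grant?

No

Sat(wait ∧ start) = {Send, Err}
AG (wait ∧ start): greatest fixpoint, start Z0 = {Send, Err}, keep only states in Sat with every successor in Z. Z1 = {Err}; fixed.
Sat(AG (wait ∧ start)) = {Err}
Grant ∉ Sat(AG (wait ∧ start)) = {Err}, so the formula does not hold at Grant.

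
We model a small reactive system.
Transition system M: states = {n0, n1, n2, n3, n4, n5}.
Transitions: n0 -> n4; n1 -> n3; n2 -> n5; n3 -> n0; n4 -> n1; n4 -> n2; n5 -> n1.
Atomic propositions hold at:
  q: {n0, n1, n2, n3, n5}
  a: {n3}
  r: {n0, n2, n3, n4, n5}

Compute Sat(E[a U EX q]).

{n1, n2, n3, n4, n5}

Sat(EX q) = {s : some successor in {n0, n1, n2, n3, n5}} = {n1, n2, n3, n4, n5}
E[a U EX q]: least fixpoint, start Z0 = Sat(EX q) = {n1, n2, n3, n4, n5}, add states in Sat(a) with some successor in Z. Already a fixed point.
Sat(E[a U EX q]) = {n1, n2, n3, n4, n5}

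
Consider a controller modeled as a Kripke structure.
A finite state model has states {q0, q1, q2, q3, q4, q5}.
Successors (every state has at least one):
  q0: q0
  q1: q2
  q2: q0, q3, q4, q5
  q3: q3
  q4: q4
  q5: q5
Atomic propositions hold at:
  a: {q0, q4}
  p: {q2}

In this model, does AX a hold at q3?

No

Sat(AX a) = {s : every successor in {q0, q4}} = {q0, q4}
q3 ∉ Sat(AX a) = {q0, q4}, so the formula does not hold at q3.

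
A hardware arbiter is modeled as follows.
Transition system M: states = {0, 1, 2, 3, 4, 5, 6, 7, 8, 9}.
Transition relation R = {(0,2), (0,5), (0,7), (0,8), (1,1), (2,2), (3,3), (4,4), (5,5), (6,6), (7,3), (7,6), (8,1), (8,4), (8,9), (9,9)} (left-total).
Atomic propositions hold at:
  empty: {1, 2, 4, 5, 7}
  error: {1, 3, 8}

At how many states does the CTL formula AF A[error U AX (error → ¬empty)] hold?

Sat(¬empty) = {0, 3, 6, 8, 9}
Sat(error → ¬empty) = {0, 2, 3, 4, 5, 6, 7, 8, 9}
Sat(AX (error → ¬empty)) = {s : every successor in {0, 2, 3, 4, 5, 6, 7, 8, 9}} = {0, 2, 3, 4, 5, 6, 7, 9}
A[error U AX (error → ¬empty)]: least fixpoint, start Z0 = Sat(AX (error → ¬empty)) = {0, 2, 3, 4, 5, 6, 7, 9}, add states in Sat(error) with every successor in Z. Already a fixed point.
Sat(A[error U AX (error → ¬empty)]) = {0, 2, 3, 4, 5, 6, 7, 9}
AF A[error U AX (error → ¬empty)]: least fixpoint, start Z0 = {0, 2, 3, 4, 5, 6, 7, 9}, add states with every successor in Z. Already a fixed point.
Sat(AF A[error U AX (error → ¬empty)]) = {0, 2, 3, 4, 5, 6, 7, 9}
|Sat(AF A[error U AX (error → ¬empty)])| = |{0, 2, 3, 4, 5, 6, 7, 9}| = 8.

8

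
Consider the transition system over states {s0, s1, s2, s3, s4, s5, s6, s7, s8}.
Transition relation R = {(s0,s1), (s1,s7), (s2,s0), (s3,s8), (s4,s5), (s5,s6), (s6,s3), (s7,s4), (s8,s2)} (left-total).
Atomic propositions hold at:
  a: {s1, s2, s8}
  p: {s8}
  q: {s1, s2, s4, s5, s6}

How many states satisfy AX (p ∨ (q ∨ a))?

6

Sat(q ∨ a) = {s1, s2, s4, s5, s6, s8}
Sat(p ∨ (q ∨ a)) = {s1, s2, s4, s5, s6, s8}
Sat(AX (p ∨ (q ∨ a))) = {s : every successor in {s1, s2, s4, s5, s6, s8}} = {s0, s3, s4, s5, s7, s8}
|Sat(AX (p ∨ (q ∨ a)))| = |{s0, s3, s4, s5, s7, s8}| = 6.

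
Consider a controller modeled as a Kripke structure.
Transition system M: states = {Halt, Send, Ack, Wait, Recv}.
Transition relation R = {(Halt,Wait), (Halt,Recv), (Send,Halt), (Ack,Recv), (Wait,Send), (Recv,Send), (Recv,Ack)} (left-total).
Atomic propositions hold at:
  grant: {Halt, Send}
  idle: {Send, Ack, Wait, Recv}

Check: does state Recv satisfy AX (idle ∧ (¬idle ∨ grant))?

Sat(¬idle) = {Halt}
Sat(¬idle ∨ grant) = {Halt, Send}
Sat(idle ∧ (¬idle ∨ grant)) = {Send}
Sat(AX (idle ∧ (¬idle ∨ grant))) = {s : every successor in {Send}} = {Wait}
Recv ∉ Sat(AX (idle ∧ (¬idle ∨ grant))) = {Wait}, so the formula does not hold at Recv.

No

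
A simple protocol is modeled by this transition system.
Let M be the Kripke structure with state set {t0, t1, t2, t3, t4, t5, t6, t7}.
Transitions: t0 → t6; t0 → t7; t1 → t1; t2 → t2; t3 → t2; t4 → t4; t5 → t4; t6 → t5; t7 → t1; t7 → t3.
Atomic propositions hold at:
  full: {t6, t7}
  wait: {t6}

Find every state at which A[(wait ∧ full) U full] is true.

Sat(wait ∧ full) = {t6}
A[(wait ∧ full) U full]: least fixpoint, start Z0 = Sat(full) = {t6, t7}, add states in Sat(wait ∧ full) with every successor in Z. Already a fixed point.
Sat(A[(wait ∧ full) U full]) = {t6, t7}

{t6, t7}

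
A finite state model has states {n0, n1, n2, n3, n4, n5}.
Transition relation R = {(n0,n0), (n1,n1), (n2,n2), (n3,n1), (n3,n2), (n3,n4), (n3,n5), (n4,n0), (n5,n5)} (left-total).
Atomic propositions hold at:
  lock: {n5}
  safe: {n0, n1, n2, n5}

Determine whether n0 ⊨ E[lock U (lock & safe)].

No

Sat(lock & safe) = {n5}
E[lock U (lock & safe)]: least fixpoint, start Z0 = Sat((lock & safe)) = {n5}, add states in Sat(lock) with some successor in Z. Already a fixed point.
Sat(E[lock U (lock & safe)]) = {n5}
n0 ∉ Sat(E[lock U (lock & safe)]) = {n5}, so the formula does not hold at n0.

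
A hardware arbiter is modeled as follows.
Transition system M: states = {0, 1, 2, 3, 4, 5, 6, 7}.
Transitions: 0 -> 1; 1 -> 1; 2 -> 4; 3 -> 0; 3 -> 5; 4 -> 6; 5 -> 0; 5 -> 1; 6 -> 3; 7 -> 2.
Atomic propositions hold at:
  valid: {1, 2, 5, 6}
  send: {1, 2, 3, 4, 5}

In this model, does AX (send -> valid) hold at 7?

Yes

Sat(send -> valid) = {0, 1, 2, 5, 6, 7}
Sat(AX (send -> valid)) = {s : every successor in {0, 1, 2, 5, 6, 7}} = {0, 1, 3, 4, 5, 7}
7 ∈ Sat(AX (send -> valid)) = {0, 1, 3, 4, 5, 7}, so the formula holds at 7.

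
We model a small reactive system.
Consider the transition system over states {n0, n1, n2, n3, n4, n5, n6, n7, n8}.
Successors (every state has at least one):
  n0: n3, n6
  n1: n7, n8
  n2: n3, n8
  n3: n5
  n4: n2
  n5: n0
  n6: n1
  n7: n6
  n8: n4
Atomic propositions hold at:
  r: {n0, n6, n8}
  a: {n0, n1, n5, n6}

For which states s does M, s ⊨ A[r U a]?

{n0, n1, n5, n6}

A[r U a]: least fixpoint, start Z0 = Sat(a) = {n0, n1, n5, n6}, add states in Sat(r) with every successor in Z. Already a fixed point.
Sat(A[r U a]) = {n0, n1, n5, n6}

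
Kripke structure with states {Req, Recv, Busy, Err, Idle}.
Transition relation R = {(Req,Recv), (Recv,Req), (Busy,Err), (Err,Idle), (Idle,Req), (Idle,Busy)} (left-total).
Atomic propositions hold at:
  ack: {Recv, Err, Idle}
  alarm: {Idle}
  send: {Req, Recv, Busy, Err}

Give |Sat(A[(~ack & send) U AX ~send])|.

Sat(~ack) = {Req, Busy}
Sat(~ack & send) = {Req, Busy}
Sat(~send) = {Idle}
Sat(AX ~send) = {s : every successor in {Idle}} = {Err}
A[(~ack & send) U AX ~send]: least fixpoint, start Z0 = Sat(AX ~send) = {Err}, add states in Sat(~ack & send) with every successor in Z. Z1 = {Busy, Err}; fixed.
Sat(A[(~ack & send) U AX ~send]) = {Busy, Err}
|Sat(A[(~ack & send) U AX ~send])| = |{Busy, Err}| = 2.

2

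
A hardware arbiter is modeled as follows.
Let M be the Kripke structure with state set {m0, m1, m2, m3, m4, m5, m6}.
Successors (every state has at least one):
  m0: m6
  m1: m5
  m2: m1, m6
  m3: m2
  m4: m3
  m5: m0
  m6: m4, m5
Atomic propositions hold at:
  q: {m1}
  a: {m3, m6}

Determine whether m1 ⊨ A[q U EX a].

Sat(EX a) = {s : some successor in {m3, m6}} = {m0, m2, m4}
A[q U EX a]: least fixpoint, start Z0 = Sat(EX a) = {m0, m2, m4}, add states in Sat(q) with every successor in Z. Already a fixed point.
Sat(A[q U EX a]) = {m0, m2, m4}
m1 ∉ Sat(A[q U EX a]) = {m0, m2, m4}, so the formula does not hold at m1.

No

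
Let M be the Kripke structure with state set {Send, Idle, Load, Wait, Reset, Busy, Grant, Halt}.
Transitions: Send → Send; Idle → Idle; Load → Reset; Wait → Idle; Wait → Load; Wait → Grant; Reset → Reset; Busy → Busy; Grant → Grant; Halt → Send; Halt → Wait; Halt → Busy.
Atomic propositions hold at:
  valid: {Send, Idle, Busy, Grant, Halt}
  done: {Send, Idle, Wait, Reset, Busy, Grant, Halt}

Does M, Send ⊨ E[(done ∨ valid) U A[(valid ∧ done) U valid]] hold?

Sat(done ∨ valid) = {Send, Idle, Wait, Reset, Busy, Grant, Halt}
Sat(valid ∧ done) = {Send, Idle, Busy, Grant, Halt}
A[(valid ∧ done) U valid]: least fixpoint, start Z0 = Sat(valid) = {Send, Idle, Busy, Grant, Halt}, add states in Sat(valid ∧ done) with every successor in Z. Already a fixed point.
Sat(A[(valid ∧ done) U valid]) = {Send, Idle, Busy, Grant, Halt}
E[(done ∨ valid) U A[(valid ∧ done) U valid]]: least fixpoint, start Z0 = Sat(A[(valid ∧ done) U valid]) = {Send, Idle, Busy, Grant, Halt}, add states in Sat(done ∨ valid) with some successor in Z. Z1 = {Send, Idle, Wait, Busy, Grant, Halt}; fixed.
Sat(E[(done ∨ valid) U A[(valid ∧ done) U valid]]) = {Send, Idle, Wait, Busy, Grant, Halt}
Send ∈ Sat(E[(done ∨ valid) U A[(valid ∧ done) U valid]]) = {Send, Idle, Wait, Busy, Grant, Halt}, so the formula holds at Send.

Yes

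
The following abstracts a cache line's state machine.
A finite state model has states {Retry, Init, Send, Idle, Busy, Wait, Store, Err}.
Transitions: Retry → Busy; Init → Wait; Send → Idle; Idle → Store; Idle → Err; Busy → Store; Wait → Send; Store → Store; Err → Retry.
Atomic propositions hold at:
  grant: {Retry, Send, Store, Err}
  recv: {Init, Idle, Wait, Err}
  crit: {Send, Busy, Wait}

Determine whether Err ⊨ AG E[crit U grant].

E[crit U grant]: least fixpoint, start Z0 = Sat(grant) = {Retry, Send, Store, Err}, add states in Sat(crit) with some successor in Z. Z1 = {Retry, Send, Busy, Wait, Store, Err}; fixed.
Sat(E[crit U grant]) = {Retry, Send, Busy, Wait, Store, Err}
AG E[crit U grant]: greatest fixpoint, start Z0 = {Retry, Send, Busy, Wait, Store, Err}, keep only states in Sat with every successor in Z. Z1 = {Retry, Busy, Wait, Store, Err}; Z2 = {Retry, Busy, Store, Err}; fixed.
Sat(AG E[crit U grant]) = {Retry, Busy, Store, Err}
Err ∈ Sat(AG E[crit U grant]) = {Retry, Busy, Store, Err}, so the formula holds at Err.

Yes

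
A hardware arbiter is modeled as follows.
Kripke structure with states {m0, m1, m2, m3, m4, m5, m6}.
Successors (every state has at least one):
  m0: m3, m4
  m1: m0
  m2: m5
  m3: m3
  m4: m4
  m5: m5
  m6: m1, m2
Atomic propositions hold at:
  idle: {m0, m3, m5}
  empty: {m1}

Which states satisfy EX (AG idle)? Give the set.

{m0, m2, m3, m5}

AG idle: greatest fixpoint, start Z0 = {m0, m3, m5}, keep only states in Sat with every successor in Z. Z1 = {m3, m5}; fixed.
Sat(AG idle) = {m3, m5}
Sat(EX (AG idle)) = {s : some successor in {m3, m5}} = {m0, m2, m3, m5}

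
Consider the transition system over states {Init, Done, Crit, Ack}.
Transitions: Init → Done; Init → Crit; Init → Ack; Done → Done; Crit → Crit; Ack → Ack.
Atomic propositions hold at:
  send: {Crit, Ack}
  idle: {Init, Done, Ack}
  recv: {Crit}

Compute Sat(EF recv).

{Init, Crit}

EF recv: least fixpoint, start Z0 = {Crit}, add states with some successor in Z. Z1 = {Init, Crit}; fixed.
Sat(EF recv) = {Init, Crit}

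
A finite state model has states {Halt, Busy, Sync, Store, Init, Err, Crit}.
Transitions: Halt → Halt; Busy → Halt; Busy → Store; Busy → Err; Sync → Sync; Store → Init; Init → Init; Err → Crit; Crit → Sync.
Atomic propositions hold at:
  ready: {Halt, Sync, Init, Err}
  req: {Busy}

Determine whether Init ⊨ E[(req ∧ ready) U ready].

Yes

Sat(req ∧ ready) = ∅
E[(req ∧ ready) U ready]: least fixpoint, start Z0 = Sat(ready) = {Halt, Sync, Init, Err}, add states in Sat(req ∧ ready) with some successor in Z. Already a fixed point.
Sat(E[(req ∧ ready) U ready]) = {Halt, Sync, Init, Err}
Init ∈ Sat(E[(req ∧ ready) U ready]) = {Halt, Sync, Init, Err}, so the formula holds at Init.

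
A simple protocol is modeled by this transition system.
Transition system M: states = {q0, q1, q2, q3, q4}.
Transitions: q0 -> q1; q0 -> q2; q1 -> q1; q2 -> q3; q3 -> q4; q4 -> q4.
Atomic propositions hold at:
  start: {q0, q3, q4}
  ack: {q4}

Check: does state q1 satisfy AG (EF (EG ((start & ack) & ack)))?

Sat(start & ack) = {q4}
Sat((start & ack) & ack) = {q4}
EG ((start & ack) & ack): greatest fixpoint, start Z0 = {q4}, keep only states in Sat with some successor in Z. Already a fixed point.
Sat(EG ((start & ack) & ack)) = {q4}
EF (EG ((start & ack) & ack)): least fixpoint, start Z0 = {q4}, add states with some successor in Z. Z1 = {q3, q4}; Z2 = {q2, q3, q4}; Z3 = {q0, q2, q3, q4}; fixed.
Sat(EF (EG ((start & ack) & ack))) = {q0, q2, q3, q4}
AG (EF (EG ((start & ack) & ack))): greatest fixpoint, start Z0 = {q0, q2, q3, q4}, keep only states in Sat with every successor in Z. Z1 = {q2, q3, q4}; fixed.
Sat(AG (EF (EG ((start & ack) & ack)))) = {q2, q3, q4}
q1 ∉ Sat(AG (EF (EG ((start & ack) & ack)))) = {q2, q3, q4}, so the formula does not hold at q1.

No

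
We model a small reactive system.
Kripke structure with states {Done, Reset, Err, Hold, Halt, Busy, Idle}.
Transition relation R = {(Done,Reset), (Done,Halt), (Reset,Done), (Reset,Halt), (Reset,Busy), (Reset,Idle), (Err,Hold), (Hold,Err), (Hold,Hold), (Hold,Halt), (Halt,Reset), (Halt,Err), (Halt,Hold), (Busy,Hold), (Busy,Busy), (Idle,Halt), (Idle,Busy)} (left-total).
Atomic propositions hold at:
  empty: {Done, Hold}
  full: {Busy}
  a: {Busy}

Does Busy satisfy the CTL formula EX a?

Yes

Sat(EX a) = {s : some successor in {Busy}} = {Reset, Busy, Idle}
Busy ∈ Sat(EX a) = {Reset, Busy, Idle}, so the formula holds at Busy.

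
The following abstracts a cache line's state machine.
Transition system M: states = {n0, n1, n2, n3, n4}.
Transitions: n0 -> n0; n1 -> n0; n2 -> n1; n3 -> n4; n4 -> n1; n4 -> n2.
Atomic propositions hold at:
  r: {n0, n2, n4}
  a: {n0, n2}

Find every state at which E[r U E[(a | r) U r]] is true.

Sat(a | r) = {n0, n2, n4}
E[(a | r) U r]: least fixpoint, start Z0 = Sat(r) = {n0, n2, n4}, add states in Sat(a | r) with some successor in Z. Already a fixed point.
Sat(E[(a | r) U r]) = {n0, n2, n4}
E[r U E[(a | r) U r]]: least fixpoint, start Z0 = Sat(E[(a | r) U r]) = {n0, n2, n4}, add states in Sat(r) with some successor in Z. Already a fixed point.
Sat(E[r U E[(a | r) U r]]) = {n0, n2, n4}

{n0, n2, n4}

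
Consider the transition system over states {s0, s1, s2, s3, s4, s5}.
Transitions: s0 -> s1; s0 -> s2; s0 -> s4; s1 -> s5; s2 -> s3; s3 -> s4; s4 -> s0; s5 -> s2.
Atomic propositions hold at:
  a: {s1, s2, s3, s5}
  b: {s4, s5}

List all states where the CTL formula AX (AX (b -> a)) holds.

{s0, s1, s3, s5}

Sat(b -> a) = {s0, s1, s2, s3, s5}
Sat(AX (b -> a)) = {s : every successor in {s0, s1, s2, s3, s5}} = {s1, s2, s4, s5}
Sat(AX (AX (b -> a))) = {s : every successor in {s1, s2, s4, s5}} = {s0, s1, s3, s5}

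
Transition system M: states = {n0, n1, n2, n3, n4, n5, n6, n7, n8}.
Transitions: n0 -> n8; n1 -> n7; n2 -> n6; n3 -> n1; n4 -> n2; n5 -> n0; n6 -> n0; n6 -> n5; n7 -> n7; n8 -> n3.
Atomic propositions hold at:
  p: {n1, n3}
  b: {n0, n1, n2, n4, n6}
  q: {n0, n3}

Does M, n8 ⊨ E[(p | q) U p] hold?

Sat(p | q) = {n0, n1, n3}
E[(p | q) U p]: least fixpoint, start Z0 = Sat(p) = {n1, n3}, add states in Sat(p | q) with some successor in Z. Already a fixed point.
Sat(E[(p | q) U p]) = {n1, n3}
n8 ∉ Sat(E[(p | q) U p]) = {n1, n3}, so the formula does not hold at n8.

No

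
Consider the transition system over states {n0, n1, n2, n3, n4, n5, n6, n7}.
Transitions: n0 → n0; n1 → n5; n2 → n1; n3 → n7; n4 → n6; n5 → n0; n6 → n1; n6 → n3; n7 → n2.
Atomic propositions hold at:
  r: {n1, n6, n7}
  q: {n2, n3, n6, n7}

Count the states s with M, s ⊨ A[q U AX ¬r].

Sat(¬r) = {n0, n2, n3, n4, n5}
Sat(AX ¬r) = {s : every successor in {n0, n2, n3, n4, n5}} = {n0, n1, n5, n7}
A[q U AX ¬r]: least fixpoint, start Z0 = Sat(AX ¬r) = {n0, n1, n5, n7}, add states in Sat(q) with every successor in Z. Z1 = {n0, n1, n2, n3, n5, n7}; Z2 = {n0, n1, n2, n3, n5, n6, n7}; fixed.
Sat(A[q U AX ¬r]) = {n0, n1, n2, n3, n5, n6, n7}
|Sat(A[q U AX ¬r])| = |{n0, n1, n2, n3, n5, n6, n7}| = 7.

7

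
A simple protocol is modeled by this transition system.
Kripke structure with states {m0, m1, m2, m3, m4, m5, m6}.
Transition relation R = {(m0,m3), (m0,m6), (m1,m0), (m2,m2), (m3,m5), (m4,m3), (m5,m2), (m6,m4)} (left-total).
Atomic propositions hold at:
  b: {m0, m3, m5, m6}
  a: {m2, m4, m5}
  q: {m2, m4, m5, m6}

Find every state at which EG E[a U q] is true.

E[a U q]: least fixpoint, start Z0 = Sat(q) = {m2, m4, m5, m6}, add states in Sat(a) with some successor in Z. Already a fixed point.
Sat(E[a U q]) = {m2, m4, m5, m6}
EG E[a U q]: greatest fixpoint, start Z0 = {m2, m4, m5, m6}, keep only states in Sat with some successor in Z. Z1 = {m2, m5, m6}; Z2 = {m2, m5}; fixed.
Sat(EG E[a U q]) = {m2, m5}

{m2, m5}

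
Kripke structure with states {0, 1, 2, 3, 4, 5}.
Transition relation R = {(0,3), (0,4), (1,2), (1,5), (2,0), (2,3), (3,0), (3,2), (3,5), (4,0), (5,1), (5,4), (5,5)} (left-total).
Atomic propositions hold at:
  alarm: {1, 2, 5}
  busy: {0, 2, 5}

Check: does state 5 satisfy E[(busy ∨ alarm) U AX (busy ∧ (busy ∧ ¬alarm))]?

Sat(busy ∨ alarm) = {0, 1, 2, 5}
Sat(¬alarm) = {0, 3, 4}
Sat(busy ∧ ¬alarm) = {0}
Sat(busy ∧ (busy ∧ ¬alarm)) = {0}
Sat(AX (busy ∧ (busy ∧ ¬alarm))) = {s : every successor in {0}} = {4}
E[(busy ∨ alarm) U AX (busy ∧ (busy ∧ ¬alarm))]: least fixpoint, start Z0 = Sat(AX (busy ∧ (busy ∧ ¬alarm))) = {4}, add states in Sat(busy ∨ alarm) with some successor in Z. Z1 = {0, 4, 5}; Z2 = {0, 1, 2, 4, 5}; fixed.
Sat(E[(busy ∨ alarm) U AX (busy ∧ (busy ∧ ¬alarm))]) = {0, 1, 2, 4, 5}
5 ∈ Sat(E[(busy ∨ alarm) U AX (busy ∧ (busy ∧ ¬alarm))]) = {0, 1, 2, 4, 5}, so the formula holds at 5.

Yes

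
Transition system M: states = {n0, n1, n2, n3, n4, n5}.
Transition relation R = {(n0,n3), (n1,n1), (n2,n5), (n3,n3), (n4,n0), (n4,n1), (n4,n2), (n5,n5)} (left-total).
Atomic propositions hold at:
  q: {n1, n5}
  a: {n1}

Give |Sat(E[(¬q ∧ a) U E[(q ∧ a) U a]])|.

1

Sat(¬q) = {n0, n2, n3, n4}
Sat(¬q ∧ a) = ∅
Sat(q ∧ a) = {n1}
E[(q ∧ a) U a]: least fixpoint, start Z0 = Sat(a) = {n1}, add states in Sat(q ∧ a) with some successor in Z. Already a fixed point.
Sat(E[(q ∧ a) U a]) = {n1}
E[(¬q ∧ a) U E[(q ∧ a) U a]]: least fixpoint, start Z0 = Sat(E[(q ∧ a) U a]) = {n1}, add states in Sat(¬q ∧ a) with some successor in Z. Already a fixed point.
Sat(E[(¬q ∧ a) U E[(q ∧ a) U a]]) = {n1}
|Sat(E[(¬q ∧ a) U E[(q ∧ a) U a]])| = |{n1}| = 1.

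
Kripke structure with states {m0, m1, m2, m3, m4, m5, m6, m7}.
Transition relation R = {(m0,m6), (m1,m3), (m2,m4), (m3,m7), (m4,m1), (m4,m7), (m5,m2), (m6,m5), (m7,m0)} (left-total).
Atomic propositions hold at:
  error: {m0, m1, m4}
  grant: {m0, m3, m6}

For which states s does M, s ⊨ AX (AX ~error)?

Sat(~error) = {m2, m3, m5, m6, m7}
Sat(AX ~error) = {s : every successor in {m2, m3, m5, m6, m7}} = {m0, m1, m3, m5, m6}
Sat(AX (AX ~error)) = {s : every successor in {m0, m1, m3, m5, m6}} = {m0, m1, m6, m7}

{m0, m1, m6, m7}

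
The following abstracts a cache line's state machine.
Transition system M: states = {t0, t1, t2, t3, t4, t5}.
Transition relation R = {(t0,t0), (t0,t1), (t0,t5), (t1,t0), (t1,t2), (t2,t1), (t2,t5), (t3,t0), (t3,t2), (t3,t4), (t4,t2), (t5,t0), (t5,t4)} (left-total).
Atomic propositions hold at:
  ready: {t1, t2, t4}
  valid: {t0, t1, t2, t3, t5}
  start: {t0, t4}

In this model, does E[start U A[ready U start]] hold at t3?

No

A[ready U start]: least fixpoint, start Z0 = Sat(start) = {t0, t4}, add states in Sat(ready) with every successor in Z. Already a fixed point.
Sat(A[ready U start]) = {t0, t4}
E[start U A[ready U start]]: least fixpoint, start Z0 = Sat(A[ready U start]) = {t0, t4}, add states in Sat(start) with some successor in Z. Already a fixed point.
Sat(E[start U A[ready U start]]) = {t0, t4}
t3 ∉ Sat(E[start U A[ready U start]]) = {t0, t4}, so the formula does not hold at t3.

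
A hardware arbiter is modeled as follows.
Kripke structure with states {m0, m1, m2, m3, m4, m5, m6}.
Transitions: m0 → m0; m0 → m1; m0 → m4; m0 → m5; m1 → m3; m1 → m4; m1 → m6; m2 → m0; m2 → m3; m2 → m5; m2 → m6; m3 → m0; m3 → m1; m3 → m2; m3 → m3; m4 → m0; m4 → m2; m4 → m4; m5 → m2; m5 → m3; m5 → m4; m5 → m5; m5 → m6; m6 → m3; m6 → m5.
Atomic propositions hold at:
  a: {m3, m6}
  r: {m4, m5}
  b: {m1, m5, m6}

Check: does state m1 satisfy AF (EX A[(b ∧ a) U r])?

Yes

Sat(b ∧ a) = {m6}
A[(b ∧ a) U r]: least fixpoint, start Z0 = Sat(r) = {m4, m5}, add states in Sat(b ∧ a) with every successor in Z. Already a fixed point.
Sat(A[(b ∧ a) U r]) = {m4, m5}
Sat(EX A[(b ∧ a) U r]) = {s : some successor in {m4, m5}} = {m0, m1, m2, m4, m5, m6}
AF (EX A[(b ∧ a) U r]): least fixpoint, start Z0 = {m0, m1, m2, m4, m5, m6}, add states with every successor in Z. Already a fixed point.
Sat(AF (EX A[(b ∧ a) U r])) = {m0, m1, m2, m4, m5, m6}
m1 ∈ Sat(AF (EX A[(b ∧ a) U r])) = {m0, m1, m2, m4, m5, m6}, so the formula holds at m1.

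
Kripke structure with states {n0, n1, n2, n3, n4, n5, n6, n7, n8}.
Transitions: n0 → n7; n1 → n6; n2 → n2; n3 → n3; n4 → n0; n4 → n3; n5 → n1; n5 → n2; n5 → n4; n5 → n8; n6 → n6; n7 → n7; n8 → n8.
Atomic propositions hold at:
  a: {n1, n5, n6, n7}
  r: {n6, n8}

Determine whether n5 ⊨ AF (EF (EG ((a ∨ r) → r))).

Sat(a ∨ r) = {n1, n5, n6, n7, n8}
Sat((a ∨ r) → r) = {n0, n2, n3, n4, n6, n8}
EG ((a ∨ r) → r): greatest fixpoint, start Z0 = {n0, n2, n3, n4, n6, n8}, keep only states in Sat with some successor in Z. Z1 = {n2, n3, n4, n6, n8}; fixed.
Sat(EG ((a ∨ r) → r)) = {n2, n3, n4, n6, n8}
EF (EG ((a ∨ r) → r)): least fixpoint, start Z0 = {n2, n3, n4, n6, n8}, add states with some successor in Z. Z1 = {n1, n2, n3, n4, n5, n6, n8}; fixed.
Sat(EF (EG ((a ∨ r) → r))) = {n1, n2, n3, n4, n5, n6, n8}
AF (EF (EG ((a ∨ r) → r))): least fixpoint, start Z0 = {n1, n2, n3, n4, n5, n6, n8}, add states with every successor in Z. Already a fixed point.
Sat(AF (EF (EG ((a ∨ r) → r)))) = {n1, n2, n3, n4, n5, n6, n8}
n5 ∈ Sat(AF (EF (EG ((a ∨ r) → r)))) = {n1, n2, n3, n4, n5, n6, n8}, so the formula holds at n5.

Yes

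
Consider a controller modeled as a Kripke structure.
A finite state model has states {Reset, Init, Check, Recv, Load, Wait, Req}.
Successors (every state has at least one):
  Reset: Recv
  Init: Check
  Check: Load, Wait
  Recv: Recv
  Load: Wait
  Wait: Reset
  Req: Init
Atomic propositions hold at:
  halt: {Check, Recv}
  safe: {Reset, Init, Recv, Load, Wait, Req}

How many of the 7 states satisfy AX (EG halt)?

EG halt: greatest fixpoint, start Z0 = {Check, Recv}, keep only states in Sat with some successor in Z. Z1 = {Recv}; fixed.
Sat(EG halt) = {Recv}
Sat(AX (EG halt)) = {s : every successor in {Recv}} = {Reset, Recv}
|Sat(AX (EG halt))| = |{Reset, Recv}| = 2.

2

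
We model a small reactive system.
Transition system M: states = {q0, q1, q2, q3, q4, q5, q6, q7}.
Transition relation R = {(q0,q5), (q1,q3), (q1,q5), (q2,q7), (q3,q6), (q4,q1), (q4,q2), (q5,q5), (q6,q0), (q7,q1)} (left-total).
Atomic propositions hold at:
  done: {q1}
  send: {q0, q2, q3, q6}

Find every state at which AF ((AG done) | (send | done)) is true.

AG done: greatest fixpoint, start Z0 = {q1}, keep only states in Sat with every successor in Z. Z1 = ∅; fixed.
Sat(AG done) = ∅
Sat(send | done) = {q0, q1, q2, q3, q6}
Sat((AG done) | (send | done)) = {q0, q1, q2, q3, q6}
AF ((AG done) | (send | done)): least fixpoint, start Z0 = {q0, q1, q2, q3, q6}, add states with every successor in Z. Z1 = {q0, q1, q2, q3, q4, q6, q7}; fixed.
Sat(AF ((AG done) | (send | done))) = {q0, q1, q2, q3, q4, q6, q7}

{q0, q1, q2, q3, q4, q6, q7}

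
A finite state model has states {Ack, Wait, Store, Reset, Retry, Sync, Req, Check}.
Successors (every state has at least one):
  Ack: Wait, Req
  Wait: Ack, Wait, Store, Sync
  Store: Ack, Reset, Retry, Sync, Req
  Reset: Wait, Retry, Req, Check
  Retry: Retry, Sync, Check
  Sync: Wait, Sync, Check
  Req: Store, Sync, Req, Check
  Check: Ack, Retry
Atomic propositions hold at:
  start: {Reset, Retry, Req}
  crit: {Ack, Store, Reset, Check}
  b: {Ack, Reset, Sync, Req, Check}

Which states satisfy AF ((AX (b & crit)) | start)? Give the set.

{Reset, Retry, Req}

Sat(b & crit) = {Ack, Reset, Check}
Sat(AX (b & crit)) = {s : every successor in {Ack, Reset, Check}} = ∅
Sat((AX (b & crit)) | start) = {Reset, Retry, Req}
AF ((AX (b & crit)) | start): least fixpoint, start Z0 = {Reset, Retry, Req}, add states with every successor in Z. Already a fixed point.
Sat(AF ((AX (b & crit)) | start)) = {Reset, Retry, Req}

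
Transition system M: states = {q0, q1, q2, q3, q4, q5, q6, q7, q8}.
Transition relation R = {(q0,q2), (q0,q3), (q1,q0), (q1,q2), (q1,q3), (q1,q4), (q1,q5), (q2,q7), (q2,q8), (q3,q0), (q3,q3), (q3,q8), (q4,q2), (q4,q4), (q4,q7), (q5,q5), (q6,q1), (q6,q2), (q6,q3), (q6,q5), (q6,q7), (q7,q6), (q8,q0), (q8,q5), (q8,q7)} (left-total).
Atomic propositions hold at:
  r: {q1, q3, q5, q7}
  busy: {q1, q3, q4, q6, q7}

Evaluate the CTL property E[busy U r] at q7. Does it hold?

E[busy U r]: least fixpoint, start Z0 = Sat(r) = {q1, q3, q5, q7}, add states in Sat(busy) with some successor in Z. Z1 = {q1, q3, q4, q5, q6, q7}; fixed.
Sat(E[busy U r]) = {q1, q3, q4, q5, q6, q7}
q7 ∈ Sat(E[busy U r]) = {q1, q3, q4, q5, q6, q7}, so the formula holds at q7.

Yes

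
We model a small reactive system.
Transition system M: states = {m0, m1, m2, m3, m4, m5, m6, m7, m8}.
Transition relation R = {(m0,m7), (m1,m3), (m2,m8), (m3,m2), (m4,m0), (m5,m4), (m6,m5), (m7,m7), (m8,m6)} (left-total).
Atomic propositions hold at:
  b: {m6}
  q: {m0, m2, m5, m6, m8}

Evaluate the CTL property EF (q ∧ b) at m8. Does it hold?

Sat(q ∧ b) = {m6}
EF (q ∧ b): least fixpoint, start Z0 = {m6}, add states with some successor in Z. Z1 = {m6, m8}; Z2 = {m2, m6, m8}; Z3 = {m2, m3, m6, m8}; Z4 = {m1, m2, m3, m6, m8}; fixed.
Sat(EF (q ∧ b)) = {m1, m2, m3, m6, m8}
m8 ∈ Sat(EF (q ∧ b)) = {m1, m2, m3, m6, m8}, so the formula holds at m8.

Yes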